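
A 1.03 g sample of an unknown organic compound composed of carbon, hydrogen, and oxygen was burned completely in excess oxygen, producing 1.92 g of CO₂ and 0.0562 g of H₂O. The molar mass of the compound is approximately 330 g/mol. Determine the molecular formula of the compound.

mol C = 1.92 g CO₂ ÷ 44.009 g/mol = 0.04363 mol
mol H = 2 × 0.0562 g H₂O ÷ 18.015 g/mol = 0.006239 mol
mass O = 1.03 − (0.5240 + 0.006289) = 0.4997 g → mol O = 0.4997 ÷ 15.999 = 0.03123 mol
Divide by the smallest (0.006239 mol): C 6.992, H 1.000, O 5.006
Empirical formula: C7HO5
Empirical-formula mass = 165.08 g/mol; 330 ÷ 165.08 ≈ 2, so the molecular formula is C14H2O10.

C14H2O10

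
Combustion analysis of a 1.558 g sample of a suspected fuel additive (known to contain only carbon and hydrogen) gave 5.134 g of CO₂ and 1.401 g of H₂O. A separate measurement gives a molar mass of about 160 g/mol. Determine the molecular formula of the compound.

C12H16

mol C = 5.134 g CO₂ ÷ 44.009 g/mol = 0.11666 mol
mol H = 2 × 1.401 g H₂O ÷ 18.015 g/mol = 0.15554 mol
Divide by the smallest (0.11666 mol): C 1.000, H 1.333
Multiplying each by 3 gives whole numbers: C 3.00, H 4.00
Empirical formula: C3H4
Empirical-formula mass = 40.06 g/mol; 160 ÷ 40.06 ≈ 4, so the molecular formula is C12H16.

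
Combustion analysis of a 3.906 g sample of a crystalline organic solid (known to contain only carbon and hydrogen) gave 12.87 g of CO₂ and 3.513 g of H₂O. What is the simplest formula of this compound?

mol C = 12.87 g CO₂ ÷ 44.009 g/mol = 0.29244 mol
mol H = 2 × 3.513 g H₂O ÷ 18.015 g/mol = 0.39001 mol
Divide by the smallest (0.29244 mol): C 1.000, H 1.334
Multiplying each by 3 gives whole numbers: C 3.00, H 4.00

C3H4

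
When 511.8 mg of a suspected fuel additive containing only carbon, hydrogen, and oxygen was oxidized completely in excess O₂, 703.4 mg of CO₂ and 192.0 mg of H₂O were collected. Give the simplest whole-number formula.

mol C = 0.7034 g CO₂ ÷ 44.009 g/mol = 0.015983 mol
mol H = 2 × 0.1920 g H₂O ÷ 18.015 g/mol = 0.021316 mol
mass O = 0.5118 − (0.19197 + 0.021486) = 0.29834 g → mol O = 0.29834 ÷ 15.999 = 0.018647 mol
Divide by the smallest (0.015983 mol): C 1.000, H 1.334, O 1.167
Multiplying each by 6 gives whole numbers: C 6.00, H 8.00, O 7.00

C6H8O7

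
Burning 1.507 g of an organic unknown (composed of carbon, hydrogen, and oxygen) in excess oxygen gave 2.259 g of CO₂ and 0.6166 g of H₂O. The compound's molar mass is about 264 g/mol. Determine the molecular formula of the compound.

C9H12O9

mol C = 2.259 g CO₂ ÷ 44.009 g/mol = 0.051330 mol
mol H = 2 × 0.6166 g H₂O ÷ 18.015 g/mol = 0.068454 mol
mass O = 1.507 − (0.61653 + 0.069002) = 0.82147 g → mol O = 0.82147 ÷ 15.999 = 0.051345 mol
Divide by the smallest (0.051330 mol): C 1.000, H 1.334, O 1.000
Multiplying each by 3 gives whole numbers: C 3.00, H 4.00, O 3.00
Empirical formula: C3H4O3
Empirical-formula mass = 88.06 g/mol; 264 ÷ 88.06 ≈ 3, so the molecular formula is C9H12O9.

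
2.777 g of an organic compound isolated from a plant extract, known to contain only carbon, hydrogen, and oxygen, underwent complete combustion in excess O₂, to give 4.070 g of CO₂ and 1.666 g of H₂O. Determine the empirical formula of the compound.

CH2O

mol C = 4.070 g CO₂ ÷ 44.009 g/mol = 0.092481 mol
mol H = 2 × 1.666 g H₂O ÷ 18.015 g/mol = 0.18496 mol
mass O = 2.777 − (1.1108 + 0.18644) = 1.4798 g → mol O = 1.4798 ÷ 15.999 = 0.092492 mol
Divide by the smallest (0.092481 mol): C 1.000, H 2.000, O 1.000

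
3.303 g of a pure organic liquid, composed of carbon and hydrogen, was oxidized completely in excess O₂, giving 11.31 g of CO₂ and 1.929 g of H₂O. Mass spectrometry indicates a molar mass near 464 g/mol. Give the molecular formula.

mol C = 11.31 g CO₂ ÷ 44.009 g/mol = 0.25699 mol
mol H = 2 × 1.929 g H₂O ÷ 18.015 g/mol = 0.21415 mol
Divide by the smallest (0.21415 mol): C 1.200, H 1.000
Multiplying each by 5 gives whole numbers: C 6.00, H 5.00
Empirical formula: C6H5
Empirical-formula mass = 77.11 g/mol; 464 ÷ 77.11 ≈ 6, so the molecular formula is C36H30.

C36H30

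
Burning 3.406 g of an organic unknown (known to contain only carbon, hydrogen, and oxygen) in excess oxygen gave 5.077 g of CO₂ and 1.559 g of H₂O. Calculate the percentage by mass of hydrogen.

5.12%

mol C = 5.077 g CO₂ ÷ 44.009 g/mol = 0.11536 mol
mol H = 2 × 1.559 g H₂O ÷ 18.015 g/mol = 0.17308 mol
mass O = 3.406 − (1.3856 + 0.17446) = 1.8459 g → mol O = 1.8459 ÷ 15.999 = 0.11538 mol
mass % H = 0.17446 g ÷ 3.406 g × 100%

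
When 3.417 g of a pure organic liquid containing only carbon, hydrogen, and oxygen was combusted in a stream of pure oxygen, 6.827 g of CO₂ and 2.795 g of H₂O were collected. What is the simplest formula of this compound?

mol C = 6.827 g CO₂ ÷ 44.009 g/mol = 0.15513 mol
mol H = 2 × 2.795 g H₂O ÷ 18.015 g/mol = 0.31030 mol
mass O = 3.417 − (1.8632 + 0.31278) = 1.2410 g → mol O = 1.2410 ÷ 15.999 = 0.077566 mol
Divide by the smallest (0.077566 mol): C 2.000, H 4.000, O 1.000

C2H4O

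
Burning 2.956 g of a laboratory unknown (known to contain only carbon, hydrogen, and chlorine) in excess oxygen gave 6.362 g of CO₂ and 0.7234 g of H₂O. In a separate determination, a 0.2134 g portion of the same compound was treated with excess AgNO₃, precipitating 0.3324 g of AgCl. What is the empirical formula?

C9H5Cl2

mol C = 6.362 g CO₂ ÷ 44.009 g/mol = 0.14456 mol
mol H = 2 × 0.7234 g H₂O ÷ 18.015 g/mol = 0.080311 mol
From the AgCl data: mol Cl per gram of compound = (0.3324 ÷ 143.318) ÷ 0.2134 = 0.010868 mol/g, so in the 2.956 g combustion sample mol Cl = 0.032127 mol
Divide by the smallest (0.032127 mol): C 4.500, H 2.500, Cl 1.000
Multiplying each by 2 gives whole numbers: C 9.00, H 5.00, Cl 2.00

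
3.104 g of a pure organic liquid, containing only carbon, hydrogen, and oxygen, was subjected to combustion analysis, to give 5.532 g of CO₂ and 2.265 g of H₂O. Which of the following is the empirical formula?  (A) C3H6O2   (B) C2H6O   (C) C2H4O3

mol C = 5.532 g CO₂ ÷ 44.009 g/mol = 0.12570 mol
mol H = 2 × 2.265 g H₂O ÷ 18.015 g/mol = 0.25146 mol
mass O = 3.104 − (1.5098 + 0.25347) = 1.3407 g → mol O = 1.3407 ÷ 15.999 = 0.083801 mol
Divide by the smallest (0.083801 mol): C 1.500, H 3.001, O 1.000
Multiplying each by 2 gives whole numbers: C 3.00, H 6.00, O 2.00

(A) C3H6O2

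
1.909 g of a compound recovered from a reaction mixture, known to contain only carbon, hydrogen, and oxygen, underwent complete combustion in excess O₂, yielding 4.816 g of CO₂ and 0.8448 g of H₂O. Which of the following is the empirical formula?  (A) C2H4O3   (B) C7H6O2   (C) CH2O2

(B) C7H6O2

mol C = 4.816 g CO₂ ÷ 44.009 g/mol = 0.10943 mol
mol H = 2 × 0.8448 g H₂O ÷ 18.015 g/mol = 0.093789 mol
mass O = 1.909 − (1.3144 + 0.094539) = 0.50007 g → mol O = 0.50007 ÷ 15.999 = 0.031256 mol
Divide by the smallest (0.031256 mol): C 3.501, H 3.001, O 1.000
Multiplying each by 2 gives whole numbers: C 7.00, H 6.00, O 2.00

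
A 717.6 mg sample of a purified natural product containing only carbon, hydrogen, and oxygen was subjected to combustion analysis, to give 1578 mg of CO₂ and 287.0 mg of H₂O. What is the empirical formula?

mol C = 1.578 g CO₂ ÷ 44.009 g/mol = 0.035856 mol
mol H = 2 × 0.2870 g H₂O ÷ 18.015 g/mol = 0.031862 mol
mass O = 0.7176 − (0.43067 + 0.032117) = 0.25481 g → mol O = 0.25481 ÷ 15.999 = 0.015927 mol
Divide by the smallest (0.015927 mol): C 2.251, H 2.001, O 1.000
Multiplying each by 4 gives whole numbers: C 9.01, H 8.00, O 4.00

C9H8O4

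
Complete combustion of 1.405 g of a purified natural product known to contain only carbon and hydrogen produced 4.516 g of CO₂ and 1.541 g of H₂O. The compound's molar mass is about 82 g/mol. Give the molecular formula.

C6H10

mol C = 4.516 g CO₂ ÷ 44.009 g/mol = 0.10262 mol
mol H = 2 × 1.541 g H₂O ÷ 18.015 g/mol = 0.17108 mol
Divide by the smallest (0.10262 mol): C 1.000, H 1.667
Multiplying each by 3 gives whole numbers: C 3.00, H 5.00
Empirical formula: C3H5
Empirical-formula mass = 41.07 g/mol; 82 ÷ 41.07 ≈ 2, so the molecular formula is C6H10.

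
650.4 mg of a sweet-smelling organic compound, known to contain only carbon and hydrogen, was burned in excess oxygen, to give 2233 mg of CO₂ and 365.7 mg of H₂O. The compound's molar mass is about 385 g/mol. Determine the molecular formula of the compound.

mol C = 2.233 g CO₂ ÷ 44.009 g/mol = 0.050740 mol
mol H = 2 × 0.3657 g H₂O ÷ 18.015 g/mol = 0.040600 mol
Divide by the smallest (0.040600 mol): C 1.250, H 1.000
Multiplying each by 4 gives whole numbers: C 5.00, H 4.00
Empirical formula: C5H4
Empirical-formula mass = 64.09 g/mol; 385 ÷ 64.09 ≈ 6, so the molecular formula is C30H24.

C30H24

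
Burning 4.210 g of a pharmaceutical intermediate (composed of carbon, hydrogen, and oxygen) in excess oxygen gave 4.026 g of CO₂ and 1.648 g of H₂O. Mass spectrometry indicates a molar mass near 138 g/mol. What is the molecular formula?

C3H6O6

mol C = 4.026 g CO₂ ÷ 44.009 g/mol = 0.091481 mol
mol H = 2 × 1.648 g H₂O ÷ 18.015 g/mol = 0.18296 mol
mass O = 4.210 − (1.0988 + 0.18442) = 2.9268 g → mol O = 2.9268 ÷ 15.999 = 0.18294 mol
Divide by the smallest (0.091481 mol): C 1.000, H 2.000, O 2.000
Empirical formula: CH2O2
Empirical-formula mass = 46.02 g/mol; 138 ÷ 46.02 ≈ 3, so the molecular formula is C3H6O6.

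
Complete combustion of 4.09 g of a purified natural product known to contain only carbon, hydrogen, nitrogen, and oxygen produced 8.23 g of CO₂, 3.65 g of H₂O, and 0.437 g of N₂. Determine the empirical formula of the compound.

C6H13NO2

mol C = 8.23 g CO₂ ÷ 44.009 g/mol = 0.1870 mol
mol H = 2 × 3.65 g H₂O ÷ 18.015 g/mol = 0.4052 mol
mol N = 2 × 0.437 g N₂ ÷ 28.014 g/mol = 0.03120 mol
mass O = 4.09 − (2.246 + 0.4085 + 0.4370) = 0.9984 g → mol O = 0.9984 ÷ 15.999 = 0.06240 mol
Divide by the smallest (0.03120 mol): C 5.994, H 12.988, N 1.000, O 2.000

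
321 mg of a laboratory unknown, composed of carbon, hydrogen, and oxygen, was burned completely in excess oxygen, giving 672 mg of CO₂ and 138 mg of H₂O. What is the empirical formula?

C2H2O

mol C = 0.672 g CO₂ ÷ 44.009 g/mol = 0.01527 mol
mol H = 2 × 0.138 g H₂O ÷ 18.015 g/mol = 0.01532 mol
mass O = 0.321 − (0.1834 + 0.01544) = 0.1222 g → mol O = 0.1222 ÷ 15.999 = 0.007635 mol
Divide by the smallest (0.007635 mol): C 2.000, H 2.007, O 1.000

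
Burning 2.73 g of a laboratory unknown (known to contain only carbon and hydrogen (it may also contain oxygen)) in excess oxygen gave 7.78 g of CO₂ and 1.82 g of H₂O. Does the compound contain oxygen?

mol C = 7.78 g CO₂ ÷ 44.009 g/mol = 0.1768 mol
mol H = 2 × 1.82 g H₂O ÷ 18.015 g/mol = 0.2021 mol
C and H account for only 2.327 g of the 2.73 g sample; the remaining 0.4030 g must be oxygen.

yes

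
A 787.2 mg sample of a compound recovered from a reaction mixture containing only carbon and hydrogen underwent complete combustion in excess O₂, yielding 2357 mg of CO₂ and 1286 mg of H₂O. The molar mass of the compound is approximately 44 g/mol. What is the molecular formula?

C3H8

mol C = 2.357 g CO₂ ÷ 44.009 g/mol = 0.053557 mol
mol H = 2 × 1.286 g H₂O ÷ 18.015 g/mol = 0.14277 mol
Divide by the smallest (0.053557 mol): C 1.000, H 2.666
Multiplying each by 3 gives whole numbers: C 3.00, H 8.00
Empirical formula: C3H8
Empirical-formula mass = 44.10 g/mol; 44 ÷ 44.10 ≈ 1, so the molecular formula is C3H8.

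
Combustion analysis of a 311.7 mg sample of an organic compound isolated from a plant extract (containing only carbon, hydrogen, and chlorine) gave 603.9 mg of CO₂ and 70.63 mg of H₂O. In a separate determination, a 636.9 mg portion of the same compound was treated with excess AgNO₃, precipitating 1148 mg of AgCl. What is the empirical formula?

C7H4Cl2

mol C = 0.6039 g CO₂ ÷ 44.009 g/mol = 0.013722 mol
mol H = 2 × 0.07063 g H₂O ÷ 18.015 g/mol = 0.0078412 mol
From the AgCl data: mol Cl per gram of compound = (1.148 ÷ 143.318) ÷ 0.6369 = 0.012577 mol/g, so in the 0.3117 g combustion sample mol Cl = 0.0039202 mol
Divide by the smallest (0.0039202 mol): C 3.500, H 2.000, Cl 1.000
Multiplying each by 2 gives whole numbers: C 7.00, H 4.00, Cl 2.00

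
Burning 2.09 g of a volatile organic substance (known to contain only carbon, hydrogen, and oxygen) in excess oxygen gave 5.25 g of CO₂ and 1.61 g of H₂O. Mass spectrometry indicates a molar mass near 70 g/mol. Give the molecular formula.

mol C = 5.25 g CO₂ ÷ 44.009 g/mol = 0.1193 mol
mol H = 2 × 1.61 g H₂O ÷ 18.015 g/mol = 0.1787 mol
mass O = 2.09 − (1.433 + 0.1802) = 0.4770 g → mol O = 0.4770 ÷ 15.999 = 0.02981 mol
Divide by the smallest (0.02981 mol): C 4.001, H 5.995, O 1.000
Empirical formula: C4H6O
Empirical-formula mass = 70.09 g/mol; 70 ÷ 70.09 ≈ 1, so the molecular formula is C4H6O.

C4H6O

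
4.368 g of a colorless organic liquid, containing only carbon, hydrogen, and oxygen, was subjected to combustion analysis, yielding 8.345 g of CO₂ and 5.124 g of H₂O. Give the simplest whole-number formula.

mol C = 8.345 g CO₂ ÷ 44.009 g/mol = 0.18962 mol
mol H = 2 × 5.124 g H₂O ÷ 18.015 g/mol = 0.56886 mol
mass O = 4.368 − (2.2775 + 0.57341) = 1.5171 g → mol O = 1.5171 ÷ 15.999 = 0.094822 mol
Divide by the smallest (0.094822 mol): C 2.000, H 5.999, O 1.000

C2H6O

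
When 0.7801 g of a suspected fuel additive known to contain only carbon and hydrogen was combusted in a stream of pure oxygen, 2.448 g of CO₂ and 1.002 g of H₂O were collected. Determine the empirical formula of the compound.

mol C = 2.448 g CO₂ ÷ 44.009 g/mol = 0.055625 mol
mol H = 2 × 1.002 g H₂O ÷ 18.015 g/mol = 0.11124 mol
Divide by the smallest (0.055625 mol): C 1.000, H 2.000

CH2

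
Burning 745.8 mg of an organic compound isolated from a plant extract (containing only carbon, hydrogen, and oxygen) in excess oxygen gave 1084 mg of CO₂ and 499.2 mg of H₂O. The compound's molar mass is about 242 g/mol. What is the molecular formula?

C8H18O8

mol C = 1.084 g CO₂ ÷ 44.009 g/mol = 0.024631 mol
mol H = 2 × 0.4992 g H₂O ÷ 18.015 g/mol = 0.055420 mol
mass O = 0.7458 − (0.29585 + 0.055864) = 0.39409 g → mol O = 0.39409 ÷ 15.999 = 0.024632 mol
Divide by the smallest (0.024631 mol): C 1.000, H 2.250, O 1.000
Multiplying each by 4 gives whole numbers: C 4.00, H 9.00, O 4.00
Empirical formula: C4H9O4
Empirical-formula mass = 121.11 g/mol; 242 ÷ 121.11 ≈ 2, so the molecular formula is C8H18O8.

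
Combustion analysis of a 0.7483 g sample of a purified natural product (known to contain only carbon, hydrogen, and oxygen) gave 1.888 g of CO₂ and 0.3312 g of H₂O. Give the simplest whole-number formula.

C7H6O2

mol C = 1.888 g CO₂ ÷ 44.009 g/mol = 0.042900 mol
mol H = 2 × 0.3312 g H₂O ÷ 18.015 g/mol = 0.036769 mol
mass O = 0.7483 − (0.51528 + 0.037064) = 0.19596 g → mol O = 0.19596 ÷ 15.999 = 0.012248 mol
Divide by the smallest (0.012248 mol): C 3.503, H 3.002, O 1.000
Multiplying each by 2 gives whole numbers: C 7.01, H 6.00, O 2.00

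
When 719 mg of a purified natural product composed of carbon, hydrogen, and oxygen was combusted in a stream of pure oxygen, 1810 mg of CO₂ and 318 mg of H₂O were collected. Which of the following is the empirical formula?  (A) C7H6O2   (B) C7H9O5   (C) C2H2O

mol C = 1.81 g CO₂ ÷ 44.009 g/mol = 0.04113 mol
mol H = 2 × 0.318 g H₂O ÷ 18.015 g/mol = 0.03530 mol
mass O = 0.719 − (0.4940 + 0.03559) = 0.1894 g → mol O = 0.1894 ÷ 15.999 = 0.01184 mol
Divide by the smallest (0.01184 mol): C 3.474, H 2.982, O 1.000
Multiplying each by 2 gives whole numbers: C 6.95, H 5.96, O 2.00

(A) C7H6O2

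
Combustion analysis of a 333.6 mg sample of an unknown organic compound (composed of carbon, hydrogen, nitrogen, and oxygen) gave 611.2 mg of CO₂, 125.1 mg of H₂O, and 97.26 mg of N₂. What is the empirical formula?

C4H4N2O

mol C = 0.6112 g CO₂ ÷ 44.009 g/mol = 0.013888 mol
mol H = 2 × 0.1251 g H₂O ÷ 18.015 g/mol = 0.013888 mol
mol N = 2 × 0.09726 g N₂ ÷ 28.014 g/mol = 0.0069437 mol
mass O = 0.3336 − (0.16681 + 0.014000 + 0.097260) = 0.055531 g → mol O = 0.055531 ÷ 15.999 = 0.0034709 mol
Divide by the smallest (0.0034709 mol): C 4.001, H 4.001, N 2.001, O 1.000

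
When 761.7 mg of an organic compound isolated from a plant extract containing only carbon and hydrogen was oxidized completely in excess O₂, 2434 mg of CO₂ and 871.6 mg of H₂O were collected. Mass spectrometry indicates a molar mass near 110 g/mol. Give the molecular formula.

C8H14

mol C = 2.434 g CO₂ ÷ 44.009 g/mol = 0.055307 mol
mol H = 2 × 0.8716 g H₂O ÷ 18.015 g/mol = 0.096764 mol
Divide by the smallest (0.055307 mol): C 1.000, H 1.750
Multiplying each by 4 gives whole numbers: C 4.00, H 7.00
Empirical formula: C4H7
Empirical-formula mass = 55.10 g/mol; 110 ÷ 55.10 ≈ 2, so the molecular formula is C8H14.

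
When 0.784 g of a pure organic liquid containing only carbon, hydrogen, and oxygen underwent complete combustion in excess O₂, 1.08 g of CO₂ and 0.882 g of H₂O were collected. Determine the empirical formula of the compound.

mol C = 1.08 g CO₂ ÷ 44.009 g/mol = 0.02454 mol
mol H = 2 × 0.882 g H₂O ÷ 18.015 g/mol = 0.09792 mol
mass O = 0.784 − (0.2948 + 0.09870) = 0.3905 g → mol O = 0.3905 ÷ 15.999 = 0.02441 mol
Divide by the smallest (0.02441 mol): C 1.005, H 4.011, O 1.000

CH4O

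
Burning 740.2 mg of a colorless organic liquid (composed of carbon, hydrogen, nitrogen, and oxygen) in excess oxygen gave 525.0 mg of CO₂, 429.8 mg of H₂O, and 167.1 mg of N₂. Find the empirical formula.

mol C = 0.5250 g CO₂ ÷ 44.009 g/mol = 0.011929 mol
mol H = 2 × 0.4298 g H₂O ÷ 18.015 g/mol = 0.047716 mol
mol N = 2 × 0.1671 g N₂ ÷ 28.014 g/mol = 0.011930 mol
mass O = 0.7402 − (0.14328 + 0.048098 + 0.16710) = 0.38172 g → mol O = 0.38172 ÷ 15.999 = 0.023859 mol
Divide by the smallest (0.011929 mol): C 1.000, H 4.000, N 1.000, O 2.000

CH4NO2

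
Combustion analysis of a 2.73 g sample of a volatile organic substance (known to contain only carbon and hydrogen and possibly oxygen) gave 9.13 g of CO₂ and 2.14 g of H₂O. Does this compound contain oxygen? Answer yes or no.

no

mol C = 9.13 g CO₂ ÷ 44.009 g/mol = 0.2075 mol
mol H = 2 × 2.14 g H₂O ÷ 18.015 g/mol = 0.2376 mol
C and H together account for 2.731 g — essentially the entire 2.73 g sample — so the compound contains no oxygen.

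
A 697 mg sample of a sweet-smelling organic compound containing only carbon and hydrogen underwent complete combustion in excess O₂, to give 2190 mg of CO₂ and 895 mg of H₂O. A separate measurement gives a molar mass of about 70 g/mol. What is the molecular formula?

C5H10

mol C = 2.19 g CO₂ ÷ 44.009 g/mol = 0.04976 mol
mol H = 2 × 0.895 g H₂O ÷ 18.015 g/mol = 0.09936 mol
Divide by the smallest (0.04976 mol): C 1.000, H 1.997
Empirical formula: CH2
Empirical-formula mass = 14.03 g/mol; 70 ÷ 14.03 ≈ 5, so the molecular formula is C5H10.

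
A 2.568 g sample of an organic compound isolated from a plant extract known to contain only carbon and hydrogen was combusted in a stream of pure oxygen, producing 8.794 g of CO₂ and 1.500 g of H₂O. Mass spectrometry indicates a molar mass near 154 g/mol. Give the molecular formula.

mol C = 8.794 g CO₂ ÷ 44.009 g/mol = 0.19982 mol
mol H = 2 × 1.500 g H₂O ÷ 18.015 g/mol = 0.16653 mol
Divide by the smallest (0.16653 mol): C 1.200, H 1.000
Multiplying each by 5 gives whole numbers: C 6.00, H 5.00
Empirical formula: C6H5
Empirical-formula mass = 77.11 g/mol; 154 ÷ 77.11 ≈ 2, so the molecular formula is C12H10.

C12H10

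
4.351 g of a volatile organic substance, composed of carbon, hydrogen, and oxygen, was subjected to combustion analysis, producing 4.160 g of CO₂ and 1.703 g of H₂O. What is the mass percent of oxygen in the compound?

mol C = 4.160 g CO₂ ÷ 44.009 g/mol = 0.094526 mol
mol H = 2 × 1.703 g H₂O ÷ 18.015 g/mol = 0.18906 mol
mass O = 4.351 − (1.1354 + 0.19058) = 3.0251 g → mol O = 3.0251 ÷ 15.999 = 0.18908 mol
mass % O = 3.0251 g ÷ 4.351 g × 100%

69.53%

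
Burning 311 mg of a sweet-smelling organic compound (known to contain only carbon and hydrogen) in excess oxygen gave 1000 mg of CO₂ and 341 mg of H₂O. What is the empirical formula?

mol C = 1.00 g CO₂ ÷ 44.009 g/mol = 0.02272 mol
mol H = 2 × 0.341 g H₂O ÷ 18.015 g/mol = 0.03786 mol
Divide by the smallest (0.02272 mol): C 1.000, H 1.666
Multiplying each by 3 gives whole numbers: C 3.00, H 5.00

C3H5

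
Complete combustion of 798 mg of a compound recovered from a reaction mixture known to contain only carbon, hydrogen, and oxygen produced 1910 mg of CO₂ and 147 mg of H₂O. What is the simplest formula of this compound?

mol C = 1.91 g CO₂ ÷ 44.009 g/mol = 0.04340 mol
mol H = 2 × 0.147 g H₂O ÷ 18.015 g/mol = 0.01632 mol
mass O = 0.798 − (0.5213 + 0.01645) = 0.2603 g → mol O = 0.2603 ÷ 15.999 = 0.01627 mol
Divide by the smallest (0.01627 mol): C 2.668, H 1.003, O 1.000
Multiplying each by 3 gives whole numbers: C 8.00, H 3.01, O 3.00

C8H3O3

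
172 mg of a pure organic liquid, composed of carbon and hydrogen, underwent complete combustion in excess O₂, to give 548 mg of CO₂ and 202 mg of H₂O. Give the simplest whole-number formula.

mol C = 0.548 g CO₂ ÷ 44.009 g/mol = 0.01245 mol
mol H = 2 × 0.202 g H₂O ÷ 18.015 g/mol = 0.02243 mol
Divide by the smallest (0.01245 mol): C 1.000, H 1.801
Multiplying each by 5 gives whole numbers: C 5.00, H 9.00

C5H9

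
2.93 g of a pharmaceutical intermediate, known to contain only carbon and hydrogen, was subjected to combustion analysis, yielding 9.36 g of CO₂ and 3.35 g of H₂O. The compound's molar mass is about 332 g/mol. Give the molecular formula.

C24H42

mol C = 9.36 g CO₂ ÷ 44.009 g/mol = 0.2127 mol
mol H = 2 × 3.35 g H₂O ÷ 18.015 g/mol = 0.3719 mol
Divide by the smallest (0.2127 mol): C 1.000, H 1.749
Multiplying each by 4 gives whole numbers: C 4.00, H 6.99
Empirical formula: C4H7
Empirical-formula mass = 55.10 g/mol; 332 ÷ 55.10 ≈ 6, so the molecular formula is C24H42.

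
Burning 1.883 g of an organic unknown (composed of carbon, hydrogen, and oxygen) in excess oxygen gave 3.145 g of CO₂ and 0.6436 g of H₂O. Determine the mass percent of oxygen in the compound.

50.59%

mol C = 3.145 g CO₂ ÷ 44.009 g/mol = 0.071463 mol
mol H = 2 × 0.6436 g H₂O ÷ 18.015 g/mol = 0.071452 mol
mass O = 1.883 − (0.85834 + 0.072023) = 0.95264 g → mol O = 0.95264 ÷ 15.999 = 0.059544 mol
mass % O = 0.95264 g ÷ 1.883 g × 100%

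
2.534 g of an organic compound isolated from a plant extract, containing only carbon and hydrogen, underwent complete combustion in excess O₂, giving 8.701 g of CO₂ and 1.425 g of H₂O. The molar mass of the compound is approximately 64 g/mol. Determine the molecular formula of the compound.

mol C = 8.701 g CO₂ ÷ 44.009 g/mol = 0.19771 mol
mol H = 2 × 1.425 g H₂O ÷ 18.015 g/mol = 0.15820 mol
Divide by the smallest (0.15820 mol): C 1.250, H 1.000
Multiplying each by 4 gives whole numbers: C 5.00, H 4.00
Empirical formula: C5H4
Empirical-formula mass = 64.09 g/mol; 64 ÷ 64.09 ≈ 1, so the molecular formula is C5H4.

C5H4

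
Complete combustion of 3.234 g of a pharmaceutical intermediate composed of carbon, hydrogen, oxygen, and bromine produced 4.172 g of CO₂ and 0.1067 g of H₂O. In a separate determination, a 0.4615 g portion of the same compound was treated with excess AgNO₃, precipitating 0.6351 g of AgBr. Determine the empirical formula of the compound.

mol C = 4.172 g CO₂ ÷ 44.009 g/mol = 0.094799 mol
mol H = 2 × 0.1067 g H₂O ÷ 18.015 g/mol = 0.011846 mol
From the AgBr data: mol Br per gram of compound = (0.6351 ÷ 187.772) ÷ 0.4615 = 0.0073289 mol/g, so in the 3.234 g combustion sample mol Br = 0.023702 mol
mass O = 3.234 − (1.1386 + 0.011940 + 1.8939) = 0.18957 g → mol O = 0.18957 ÷ 15.999 = 0.011849 mol
Divide by the smallest (0.011846 mol): C 8.003, H 1.000, Br 2.001, O 1.000

C8HBr2O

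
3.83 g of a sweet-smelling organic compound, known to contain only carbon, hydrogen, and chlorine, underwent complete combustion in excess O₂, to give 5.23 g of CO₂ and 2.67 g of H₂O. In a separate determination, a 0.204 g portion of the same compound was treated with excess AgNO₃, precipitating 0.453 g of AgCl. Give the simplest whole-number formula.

C2H5Cl

mol C = 5.23 g CO₂ ÷ 44.009 g/mol = 0.1188 mol
mol H = 2 × 2.67 g H₂O ÷ 18.015 g/mol = 0.2964 mol
From the AgCl data: mol Cl per gram of compound = (0.453 ÷ 143.318) ÷ 0.204 = 0.01549 mol/g, so in the 3.83 g combustion sample mol Cl = 0.05934 mol
Divide by the smallest (0.05934 mol): C 2.003, H 4.995, Cl 1.000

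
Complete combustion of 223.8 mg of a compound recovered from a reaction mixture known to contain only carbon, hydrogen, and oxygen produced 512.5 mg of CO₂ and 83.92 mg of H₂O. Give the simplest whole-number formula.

mol C = 0.5125 g CO₂ ÷ 44.009 g/mol = 0.011645 mol
mol H = 2 × 0.08392 g H₂O ÷ 18.015 g/mol = 0.0093167 mol
mass O = 0.2238 − (0.13987 + 0.0093912) = 0.074537 g → mol O = 0.074537 ÷ 15.999 = 0.0046588 mol
Divide by the smallest (0.0046588 mol): C 2.500, H 2.000, O 1.000
Multiplying each by 2 gives whole numbers: C 5.00, H 4.00, O 2.00

C5H4O2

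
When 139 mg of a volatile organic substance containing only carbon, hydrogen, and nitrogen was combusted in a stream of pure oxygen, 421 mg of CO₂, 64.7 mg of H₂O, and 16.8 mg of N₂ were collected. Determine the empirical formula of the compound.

C8H6N

mol C = 0.421 g CO₂ ÷ 44.009 g/mol = 0.009566 mol
mol H = 2 × 0.0647 g H₂O ÷ 18.015 g/mol = 0.007183 mol
mol N = 2 × 0.0168 g N₂ ÷ 28.014 g/mol = 0.001199 mol
Divide by the smallest (0.001199 mol): C 7.976, H 5.989, N 1.000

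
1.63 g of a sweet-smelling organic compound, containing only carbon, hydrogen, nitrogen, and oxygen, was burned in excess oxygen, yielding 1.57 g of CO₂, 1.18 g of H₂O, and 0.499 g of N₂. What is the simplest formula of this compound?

mol C = 1.57 g CO₂ ÷ 44.009 g/mol = 0.03567 mol
mol H = 2 × 1.18 g H₂O ÷ 18.015 g/mol = 0.1310 mol
mol N = 2 × 0.499 g N₂ ÷ 28.014 g/mol = 0.03563 mol
mass O = 1.63 − (0.4285 + 0.1320 + 0.4990) = 0.5705 g → mol O = 0.5705 ÷ 15.999 = 0.03566 mol
Divide by the smallest (0.03563 mol): C 1.001, H 3.677, N 1.000, O 1.001
Multiplying each by 3 gives whole numbers: C 3.00, H 11.03, N 3.00, O 3.00

C3H11N3O3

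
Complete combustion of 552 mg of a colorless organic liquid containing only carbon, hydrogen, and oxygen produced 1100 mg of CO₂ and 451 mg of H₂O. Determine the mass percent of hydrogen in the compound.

mol C = 1.10 g CO₂ ÷ 44.009 g/mol = 0.02499 mol
mol H = 2 × 0.451 g H₂O ÷ 18.015 g/mol = 0.05007 mol
mass O = 0.552 − (0.3002 + 0.05047) = 0.2013 g → mol O = 0.2013 ÷ 15.999 = 0.01258 mol
mass % H = 0.05047 g ÷ 0.552 g × 100%

9.1%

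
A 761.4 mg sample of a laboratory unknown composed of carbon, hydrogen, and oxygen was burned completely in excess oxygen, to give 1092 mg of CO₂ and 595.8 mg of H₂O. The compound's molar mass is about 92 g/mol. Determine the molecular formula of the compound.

mol C = 1.092 g CO₂ ÷ 44.009 g/mol = 0.024813 mol
mol H = 2 × 0.5958 g H₂O ÷ 18.015 g/mol = 0.066145 mol
mass O = 0.7614 − (0.29803 + 0.066674) = 0.39670 g → mol O = 0.39670 ÷ 15.999 = 0.024795 mol
Divide by the smallest (0.024795 mol): C 1.001, H 2.668, O 1.000
Multiplying each by 3 gives whole numbers: C 3.00, H 8.00, O 3.00
Empirical formula: C3H8O3
Empirical-formula mass = 92.09 g/mol; 92 ÷ 92.09 ≈ 1, so the molecular formula is C3H8O3.

C3H8O3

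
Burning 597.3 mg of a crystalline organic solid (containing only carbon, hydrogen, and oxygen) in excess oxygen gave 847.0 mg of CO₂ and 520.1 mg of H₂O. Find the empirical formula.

CH3O

mol C = 0.8470 g CO₂ ÷ 44.009 g/mol = 0.019246 mol
mol H = 2 × 0.5201 g H₂O ÷ 18.015 g/mol = 0.057741 mol
mass O = 0.5973 − (0.23116 + 0.058203) = 0.30793 g → mol O = 0.30793 ÷ 15.999 = 0.019247 mol
Divide by the smallest (0.019246 mol): C 1.000, H 3.000, O 1.000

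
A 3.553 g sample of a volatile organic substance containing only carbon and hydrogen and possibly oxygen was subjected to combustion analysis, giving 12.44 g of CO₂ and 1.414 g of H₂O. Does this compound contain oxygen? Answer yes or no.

mol C = 12.44 g CO₂ ÷ 44.009 g/mol = 0.28267 mol
mol H = 2 × 1.414 g H₂O ÷ 18.015 g/mol = 0.15698 mol
C and H together account for 3.5534 g — essentially the entire 3.553 g sample — so the compound contains no oxygen.

no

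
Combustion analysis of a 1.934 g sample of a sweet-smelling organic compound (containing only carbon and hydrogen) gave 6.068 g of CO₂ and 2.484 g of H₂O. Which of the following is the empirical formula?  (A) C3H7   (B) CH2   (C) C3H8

(B) CH2

mol C = 6.068 g CO₂ ÷ 44.009 g/mol = 0.13788 mol
mol H = 2 × 2.484 g H₂O ÷ 18.015 g/mol = 0.27577 mol
Divide by the smallest (0.13788 mol): C 1.000, H 2.000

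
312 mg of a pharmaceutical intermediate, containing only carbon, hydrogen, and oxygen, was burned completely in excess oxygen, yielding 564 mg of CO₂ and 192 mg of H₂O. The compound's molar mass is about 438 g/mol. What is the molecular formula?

C18H30O12

mol C = 0.564 g CO₂ ÷ 44.009 g/mol = 0.01282 mol
mol H = 2 × 0.192 g H₂O ÷ 18.015 g/mol = 0.02132 mol
mass O = 0.312 − (0.1539 + 0.02149) = 0.1366 g → mol O = 0.1366 ÷ 15.999 = 0.008537 mol
Divide by the smallest (0.008537 mol): C 1.501, H 2.497, O 1.000
Multiplying each by 2 gives whole numbers: C 3.00, H 4.99, O 2.00
Empirical formula: C3H5O2
Empirical-formula mass = 73.07 g/mol; 438 ÷ 73.07 ≈ 6, so the molecular formula is C18H30O12.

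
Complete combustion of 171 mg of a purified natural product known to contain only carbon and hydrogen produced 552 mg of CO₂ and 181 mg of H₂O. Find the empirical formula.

mol C = 0.552 g CO₂ ÷ 44.009 g/mol = 0.01254 mol
mol H = 2 × 0.181 g H₂O ÷ 18.015 g/mol = 0.02009 mol
Divide by the smallest (0.01254 mol): C 1.000, H 1.602
Multiplying each by 5 gives whole numbers: C 5.00, H 8.01

C5H8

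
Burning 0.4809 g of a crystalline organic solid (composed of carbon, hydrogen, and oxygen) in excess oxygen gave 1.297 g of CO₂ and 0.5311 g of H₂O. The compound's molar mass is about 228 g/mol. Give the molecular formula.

C14H28O2

mol C = 1.297 g CO₂ ÷ 44.009 g/mol = 0.029471 mol
mol H = 2 × 0.5311 g H₂O ÷ 18.015 g/mol = 0.058962 mol
mass O = 0.4809 − (0.35398 + 0.059434) = 0.067487 g → mol O = 0.067487 ÷ 15.999 = 0.0042182 mol
Divide by the smallest (0.0042182 mol): C 6.987, H 13.978, O 1.000
Empirical formula: C7H14O
Empirical-formula mass = 114.19 g/mol; 228 ÷ 114.19 ≈ 2, so the molecular formula is C14H28O2.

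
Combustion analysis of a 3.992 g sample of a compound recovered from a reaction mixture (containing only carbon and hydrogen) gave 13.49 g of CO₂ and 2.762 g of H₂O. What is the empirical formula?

CH

mol C = 13.49 g CO₂ ÷ 44.009 g/mol = 0.30653 mol
mol H = 2 × 2.762 g H₂O ÷ 18.015 g/mol = 0.30663 mol
Divide by the smallest (0.30653 mol): C 1.000, H 1.000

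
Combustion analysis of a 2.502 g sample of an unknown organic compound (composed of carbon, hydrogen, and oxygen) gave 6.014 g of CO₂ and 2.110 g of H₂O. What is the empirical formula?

mol C = 6.014 g CO₂ ÷ 44.009 g/mol = 0.13665 mol
mol H = 2 × 2.110 g H₂O ÷ 18.015 g/mol = 0.23425 mol
mass O = 2.502 − (1.6413 + 0.23612) = 0.62453 g → mol O = 0.62453 ÷ 15.999 = 0.039035 mol
Divide by the smallest (0.039035 mol): C 3.501, H 6.001, O 1.000
Multiplying each by 2 gives whole numbers: C 7.00, H 12.00, O 2.00

C7H12O2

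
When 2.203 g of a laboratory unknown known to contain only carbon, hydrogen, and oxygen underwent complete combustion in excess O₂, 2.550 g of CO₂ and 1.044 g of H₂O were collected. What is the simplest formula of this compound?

C2H4O3

mol C = 2.550 g CO₂ ÷ 44.009 g/mol = 0.057943 mol
mol H = 2 × 1.044 g H₂O ÷ 18.015 g/mol = 0.11590 mol
mass O = 2.203 − (0.69595 + 0.11683) = 1.3902 g → mol O = 1.3902 ÷ 15.999 = 0.086894 mol
Divide by the smallest (0.057943 mol): C 1.000, H 2.000, O 1.500
Multiplying each by 2 gives whole numbers: C 2.00, H 4.00, O 3.00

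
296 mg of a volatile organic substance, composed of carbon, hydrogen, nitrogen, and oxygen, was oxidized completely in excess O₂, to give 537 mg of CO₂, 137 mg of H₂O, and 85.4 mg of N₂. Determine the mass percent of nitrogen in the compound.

mol C = 0.537 g CO₂ ÷ 44.009 g/mol = 0.01220 mol
mol H = 2 × 0.137 g H₂O ÷ 18.015 g/mol = 0.01521 mol
mol N = 2 × 0.0854 g N₂ ÷ 28.014 g/mol = 0.006097 mol
mass O = 0.296 − (0.1466 + 0.01533 + 0.08540) = 0.04871 g → mol O = 0.04871 ÷ 15.999 = 0.003045 mol
mass % N = 0.08540 g ÷ 0.296 g × 100%

28.9%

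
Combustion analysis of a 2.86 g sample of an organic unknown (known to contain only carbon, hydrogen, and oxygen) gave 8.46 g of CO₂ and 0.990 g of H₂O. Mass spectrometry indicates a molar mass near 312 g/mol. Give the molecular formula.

C21H12O3

mol C = 8.46 g CO₂ ÷ 44.009 g/mol = 0.1922 mol
mol H = 2 × 0.990 g H₂O ÷ 18.015 g/mol = 0.1099 mol
mass O = 2.86 − (2.309 + 0.1108) = 0.4403 g → mol O = 0.4403 ÷ 15.999 = 0.02752 mol
Divide by the smallest (0.02752 mol): C 6.985, H 3.994, O 1.000
Empirical formula: C7H4O
Empirical-formula mass = 104.11 g/mol; 312 ÷ 104.11 ≈ 3, so the molecular formula is C21H12O3.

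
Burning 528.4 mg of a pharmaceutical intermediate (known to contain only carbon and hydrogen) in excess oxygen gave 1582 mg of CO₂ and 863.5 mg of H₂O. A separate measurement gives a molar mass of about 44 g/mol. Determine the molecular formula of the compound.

C3H8

mol C = 1.582 g CO₂ ÷ 44.009 g/mol = 0.035947 mol
mol H = 2 × 0.8635 g H₂O ÷ 18.015 g/mol = 0.095865 mol
Divide by the smallest (0.035947 mol): C 1.000, H 2.667
Multiplying each by 3 gives whole numbers: C 3.00, H 8.00
Empirical formula: C3H8
Empirical-formula mass = 44.10 g/mol; 44 ÷ 44.10 ≈ 1, so the molecular formula is C3H8.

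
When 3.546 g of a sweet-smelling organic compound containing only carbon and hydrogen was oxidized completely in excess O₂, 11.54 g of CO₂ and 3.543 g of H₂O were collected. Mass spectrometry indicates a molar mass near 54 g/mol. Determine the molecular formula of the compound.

C4H6

mol C = 11.54 g CO₂ ÷ 44.009 g/mol = 0.26222 mol
mol H = 2 × 3.543 g H₂O ÷ 18.015 g/mol = 0.39334 mol
Divide by the smallest (0.26222 mol): C 1.000, H 1.500
Multiplying each by 2 gives whole numbers: C 2.00, H 3.00
Empirical formula: C2H3
Empirical-formula mass = 27.05 g/mol; 54 ÷ 27.05 ≈ 2, so the molecular formula is C4H6.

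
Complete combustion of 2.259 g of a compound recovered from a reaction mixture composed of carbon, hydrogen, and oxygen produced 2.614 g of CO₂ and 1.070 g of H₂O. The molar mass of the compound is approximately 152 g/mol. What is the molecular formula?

mol C = 2.614 g CO₂ ÷ 44.009 g/mol = 0.059397 mol
mol H = 2 × 1.070 g H₂O ÷ 18.015 g/mol = 0.11879 mol
mass O = 2.259 − (0.71342 + 0.11974) = 1.4258 g → mol O = 1.4258 ÷ 15.999 = 0.089121 mol
Divide by the smallest (0.059397 mol): C 1.000, H 2.000, O 1.500
Multiplying each by 2 gives whole numbers: C 2.00, H 4.00, O 3.00
Empirical formula: C2H4O3
Empirical-formula mass = 76.05 g/mol; 152 ÷ 76.05 ≈ 2, so the molecular formula is C4H8O6.

C4H8O6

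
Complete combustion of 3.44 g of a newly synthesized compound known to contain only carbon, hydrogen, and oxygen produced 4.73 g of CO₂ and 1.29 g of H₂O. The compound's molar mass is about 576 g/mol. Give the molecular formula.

mol C = 4.73 g CO₂ ÷ 44.009 g/mol = 0.1075 mol
mol H = 2 × 1.29 g H₂O ÷ 18.015 g/mol = 0.1432 mol
mass O = 3.44 − (1.291 + 0.1444) = 2.005 g → mol O = 2.005 ÷ 15.999 = 0.1253 mol
Divide by the smallest (0.1075 mol): C 1.000, H 1.332, O 1.166
Multiplying each by 6 gives whole numbers: C 6.00, H 7.99, O 7.00
Empirical formula: C6H8O7
Empirical-formula mass = 192.12 g/mol; 576 ÷ 192.12 ≈ 3, so the molecular formula is C18H24O21.

C18H24O21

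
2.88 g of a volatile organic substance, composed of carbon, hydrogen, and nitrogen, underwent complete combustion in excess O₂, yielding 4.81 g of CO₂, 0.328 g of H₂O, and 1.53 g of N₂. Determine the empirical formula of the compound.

C3HN3

mol C = 4.81 g CO₂ ÷ 44.009 g/mol = 0.1093 mol
mol H = 2 × 0.328 g H₂O ÷ 18.015 g/mol = 0.03641 mol
mol N = 2 × 1.53 g N₂ ÷ 28.014 g/mol = 0.1092 mol
Divide by the smallest (0.03641 mol): C 3.001, H 1.000, N 3.000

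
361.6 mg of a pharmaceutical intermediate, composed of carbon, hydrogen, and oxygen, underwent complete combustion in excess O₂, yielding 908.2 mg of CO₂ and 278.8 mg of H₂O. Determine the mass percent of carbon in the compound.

68.55%

mol C = 0.9082 g CO₂ ÷ 44.009 g/mol = 0.020637 mol
mol H = 2 × 0.2788 g H₂O ÷ 18.015 g/mol = 0.030952 mol
mass O = 0.3616 − (0.24787 + 0.031200) = 0.082533 g → mol O = 0.082533 ÷ 15.999 = 0.0051586 mol
mass % C = 0.24787 g ÷ 0.3616 g × 100%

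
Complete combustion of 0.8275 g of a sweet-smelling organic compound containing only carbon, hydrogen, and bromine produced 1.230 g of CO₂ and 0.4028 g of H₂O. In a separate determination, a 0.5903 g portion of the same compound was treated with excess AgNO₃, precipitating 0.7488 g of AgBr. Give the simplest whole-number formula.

C5H8Br

mol C = 1.230 g CO₂ ÷ 44.009 g/mol = 0.027949 mol
mol H = 2 × 0.4028 g H₂O ÷ 18.015 g/mol = 0.044718 mol
From the AgBr data: mol Br per gram of compound = (0.7488 ÷ 187.772) ÷ 0.5903 = 0.0067556 mol/g, so in the 0.8275 g combustion sample mol Br = 0.0055902 mol
Divide by the smallest (0.0055902 mol): C 5.000, H 7.999, Br 1.000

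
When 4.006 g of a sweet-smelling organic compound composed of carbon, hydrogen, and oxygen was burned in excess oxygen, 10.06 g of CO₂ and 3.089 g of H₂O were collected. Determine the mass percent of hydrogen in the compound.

8.63%

mol C = 10.06 g CO₂ ÷ 44.009 g/mol = 0.22859 mol
mol H = 2 × 3.089 g H₂O ÷ 18.015 g/mol = 0.34294 mol
mass O = 4.006 − (2.7456 + 0.34568) = 0.91473 g → mol O = 0.91473 ÷ 15.999 = 0.057174 mol
mass % H = 0.34568 g ÷ 4.006 g × 100%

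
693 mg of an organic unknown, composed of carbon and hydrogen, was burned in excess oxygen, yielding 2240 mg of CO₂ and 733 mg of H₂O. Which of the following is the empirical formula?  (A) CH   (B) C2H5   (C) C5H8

(C) C5H8

mol C = 2.24 g CO₂ ÷ 44.009 g/mol = 0.05090 mol
mol H = 2 × 0.733 g H₂O ÷ 18.015 g/mol = 0.08138 mol
Divide by the smallest (0.05090 mol): C 1.000, H 1.599
Multiplying each by 5 gives whole numbers: C 5.00, H 7.99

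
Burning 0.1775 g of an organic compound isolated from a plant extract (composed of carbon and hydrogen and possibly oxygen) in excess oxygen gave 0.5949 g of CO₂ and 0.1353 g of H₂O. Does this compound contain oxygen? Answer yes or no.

mol C = 0.5949 g CO₂ ÷ 44.009 g/mol = 0.013518 mol
mol H = 2 × 0.1353 g H₂O ÷ 18.015 g/mol = 0.015021 mol
C and H together account for 0.17750 g — essentially the entire 0.1775 g sample — so the compound contains no oxygen.

no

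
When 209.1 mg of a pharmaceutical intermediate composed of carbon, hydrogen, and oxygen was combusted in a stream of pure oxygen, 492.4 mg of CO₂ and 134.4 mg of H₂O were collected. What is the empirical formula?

C3H4O

mol C = 0.4924 g CO₂ ÷ 44.009 g/mol = 0.011189 mol
mol H = 2 × 0.1344 g H₂O ÷ 18.015 g/mol = 0.014921 mol
mass O = 0.2091 − (0.13439 + 0.015040) = 0.059673 g → mol O = 0.059673 ÷ 15.999 = 0.0037298 mol
Divide by the smallest (0.0037298 mol): C 3.000, H 4.000, O 1.000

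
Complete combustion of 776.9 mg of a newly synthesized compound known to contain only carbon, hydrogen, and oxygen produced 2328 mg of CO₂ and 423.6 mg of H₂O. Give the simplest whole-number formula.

mol C = 2.328 g CO₂ ÷ 44.009 g/mol = 0.052898 mol
mol H = 2 × 0.4236 g H₂O ÷ 18.015 g/mol = 0.047027 mol
mass O = 0.7769 − (0.63536 + 0.047404) = 0.094135 g → mol O = 0.094135 ÷ 15.999 = 0.0058838 mol
Divide by the smallest (0.0058838 mol): C 8.990, H 7.993, O 1.000

C9H8O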